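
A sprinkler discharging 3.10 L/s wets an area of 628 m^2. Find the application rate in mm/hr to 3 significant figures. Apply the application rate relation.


Approach: apply the application rate relation, rate = (Q/A)*3600.
rate = (3.10 / 628) * 3600 = 17.8 mm/hr
Therefore the application rate = 17.8 mm/hr.


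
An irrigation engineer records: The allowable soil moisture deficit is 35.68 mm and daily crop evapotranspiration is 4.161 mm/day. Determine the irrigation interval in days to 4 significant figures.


Approach: apply the irrigation interval relation, interval = SMD / ETc.
interval = 35.68 / 4.161 = 8.575 days
Therefore the irrigation interval = 8.575 days.


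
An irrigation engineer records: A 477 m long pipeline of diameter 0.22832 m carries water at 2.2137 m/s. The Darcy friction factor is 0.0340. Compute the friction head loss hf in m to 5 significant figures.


Approach: apply the Darcy-Weisbach equation, hf = f*(L/D)*(v^2/(2g)).
hf = 0.0340 * (477/0.22832) * (2.2137^2 / (2*9.81))
hf = 17.742 m
Therefore the friction head loss hf = 17.742 m.


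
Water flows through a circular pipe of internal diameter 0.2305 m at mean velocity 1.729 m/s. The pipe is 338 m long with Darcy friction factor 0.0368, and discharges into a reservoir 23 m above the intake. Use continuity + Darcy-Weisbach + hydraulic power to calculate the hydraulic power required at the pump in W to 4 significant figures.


Approach: apply continuity + Darcy-Weisbach + hydraulic power, Q = A*v; hf = f*(L/D)*(v^2/(2g)); H = static + hf; P = rho*g*Q*H.
Step 1 — flow rate (continuity, Q = A*v):
  A = pi*(0.2305/2)^2 = 0.0417284 m^2
  Q = 0.0417284 * 1.729 = 0.0721484 m^3/s
Step 2 — friction head loss (Darcy-Weisbach):
  hf = 0.0368 * (338/0.2305) * (1.729^2 / (2*9.81))
  hf = 8.22213 m
Step 3 — total head: H = 23 + 8.22213 = 31.2221 m
Step 4 — hydraulic power (P = rho*g*Q*H):
  P = 1000 * 9.81 * 0.0721484 * 31.2221 = 22100 W
Therefore the hydraulic power required at the pump = 22100 W.


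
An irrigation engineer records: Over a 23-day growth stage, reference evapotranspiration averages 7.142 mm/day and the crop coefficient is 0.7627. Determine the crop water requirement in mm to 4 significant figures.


Approach: apply the crop water requirement relation, CWR = ET0 * Kc * days.
CWR = 7.142 * 0.7627 * 23 = 125.3 mm
Therefore the crop water requirement = 125.3 mm.


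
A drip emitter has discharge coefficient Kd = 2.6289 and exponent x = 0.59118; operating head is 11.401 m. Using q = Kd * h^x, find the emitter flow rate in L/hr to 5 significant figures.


q = 2.6289 * 11.401^0.59118 = 11.082 L/hr
Therefore the emitter flow rate = 11.082 L/hr.


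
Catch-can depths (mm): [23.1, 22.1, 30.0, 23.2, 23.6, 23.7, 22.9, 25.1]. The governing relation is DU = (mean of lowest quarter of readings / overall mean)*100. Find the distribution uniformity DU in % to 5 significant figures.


sorted lowest 2 of 8: [22.1, 22.9] -> mean = 22.50000 mm
overall mean = 24.21250 mm
DU = (22.50000/24.21250)*100 = 92.927 %
Therefore the distribution uniformity DU = 92.927 %.


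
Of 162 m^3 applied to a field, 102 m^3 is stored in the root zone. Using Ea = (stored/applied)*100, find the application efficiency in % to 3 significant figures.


Ea = (102/162)*100 = 63.0 %
Therefore the application efficiency = 63.0 %.


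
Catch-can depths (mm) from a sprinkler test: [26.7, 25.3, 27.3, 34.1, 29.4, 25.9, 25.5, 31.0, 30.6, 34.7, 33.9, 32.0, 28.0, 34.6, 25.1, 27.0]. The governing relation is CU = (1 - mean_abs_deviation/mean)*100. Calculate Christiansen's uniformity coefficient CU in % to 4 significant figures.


mean = 29.4438 mm
mean |d_i - mean| = 3.09922 mm
CU = (1 - 3.09922/29.4438)*100 = 89.47 %
Therefore Christiansen's uniformity coefficient CU = 89.47 %.


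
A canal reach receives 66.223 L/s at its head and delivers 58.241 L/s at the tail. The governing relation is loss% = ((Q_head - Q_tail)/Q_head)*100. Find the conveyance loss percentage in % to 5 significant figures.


loss = ((66.223 - 58.241)/66.223)*100 = 12.053 %
Therefore the conveyance loss percentage = 12.053 %.


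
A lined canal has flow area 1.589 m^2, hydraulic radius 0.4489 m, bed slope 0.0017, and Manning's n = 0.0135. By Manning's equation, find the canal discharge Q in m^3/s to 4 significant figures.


Approach: apply Manning's equation, Q = (1/n)*A*R^(2/3)*S^(1/2).
Q = (1/0.0135) * 1.589 * 0.4489^(2/3) * 0.0017^(1/2) = 2.845 m^3/s
Therefore the canal discharge Q = 2.845 m^3/s.


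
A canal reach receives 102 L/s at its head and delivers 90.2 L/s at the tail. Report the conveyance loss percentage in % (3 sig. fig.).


Approach: apply the conveyance loss ratio, loss% = ((Q_head - Q_tail)/Q_head)*100.
loss = ((102 - 90.2)/102)*100 = 11.6 %
Therefore the conveyance loss percentage = 11.6 %.


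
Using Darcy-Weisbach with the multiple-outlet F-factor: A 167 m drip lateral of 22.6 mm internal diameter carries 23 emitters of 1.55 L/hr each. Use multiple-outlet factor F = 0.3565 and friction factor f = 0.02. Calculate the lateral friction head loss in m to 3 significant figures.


Approach: apply Darcy-Weisbach with the multiple-outlet F-factor, Q = n*q/(3600*1000) m^3/s; v = Q/A; hf = F*f*(L/D)*(v^2/(2g)).
Q = 23*1.55/(3600*1000) = 9.9028e-06 m^3/s
A = pi*(22.6e-3/2)^2 = 4.0115e-04 m^2, so v = Q/A = 0.024686 m/s
hf = 0.3565*0.02*(167/0.0226)*(0.024686^2/(2*9.81)) = 0.00164 m
Therefore the lateral friction head loss = 0.00164 m.


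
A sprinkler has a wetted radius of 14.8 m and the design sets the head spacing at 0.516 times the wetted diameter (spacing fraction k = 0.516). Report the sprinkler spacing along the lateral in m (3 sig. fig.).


Approach: apply the sprinkler spacing rule (spacing as a fraction of wetted diameter), S = k*(2*R).
S = 0.516 * (2 * 14.8) = 15.3 m
Therefore the sprinkler spacing along the lateral = 15.3 m.


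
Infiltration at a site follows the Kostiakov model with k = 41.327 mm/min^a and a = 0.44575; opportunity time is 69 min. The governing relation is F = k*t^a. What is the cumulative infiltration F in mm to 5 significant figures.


F = 41.327 * 69^0.44575 = 272.84 mm
Therefore the cumulative infiltration F = 272.84 mm.


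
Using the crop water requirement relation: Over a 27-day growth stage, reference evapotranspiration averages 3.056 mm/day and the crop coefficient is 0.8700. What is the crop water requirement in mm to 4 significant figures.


Approach: apply the crop water requirement relation, CWR = ET0 * Kc * days.
CWR = 3.056 * 0.8700 * 27 = 71.79 mm
Therefore the crop water requirement = 71.79 mm.


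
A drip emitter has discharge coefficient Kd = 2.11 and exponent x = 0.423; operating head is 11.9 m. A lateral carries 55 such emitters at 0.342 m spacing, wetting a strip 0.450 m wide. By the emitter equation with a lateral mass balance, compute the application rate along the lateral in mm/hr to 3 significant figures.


Approach: apply the emitter equation with a lateral mass balance, q = Kd*h^x; Q = n*q; rate = Q/(n*spacing*width).
Step 1 — single emitter flow (q = Kd*h^x):
  q = 2.11 * 11.9^0.423 = 6.0150 L/hr
Step 2 — total lateral flow: Q = 55 * 6.0150 = 330.83 L/hr
Step 3 — wetted area: A = 55 * 0.342 * 0.450 = 8.4645 m^2
Step 4 — application rate: Q/A = 330.83/8.4645 = 39.1 mm/hr
Therefore the application rate along the lateral = 39.1 mm/hr.


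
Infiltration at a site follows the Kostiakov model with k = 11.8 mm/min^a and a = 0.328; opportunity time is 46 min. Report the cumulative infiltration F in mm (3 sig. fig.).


Approach: apply the Kostiakov infiltration equation, F = k*t^a.
F = 11.8 * 46^0.328 = 41.4 mm
Therefore the cumulative infiltration F = 41.4 mm.


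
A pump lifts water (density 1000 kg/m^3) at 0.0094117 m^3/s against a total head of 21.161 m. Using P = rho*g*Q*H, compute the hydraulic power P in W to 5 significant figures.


P = 1000 * 9.81 * 0.0094117 * 21.161 = 1953.8 W
Therefore the hydraulic power P = 1953.8 W.


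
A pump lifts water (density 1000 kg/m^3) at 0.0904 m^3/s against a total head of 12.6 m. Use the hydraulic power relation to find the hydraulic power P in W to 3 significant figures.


Approach: apply the hydraulic power relation, P = rho*g*Q*H.
P = 1000 * 9.81 * 0.0904 * 12.6 = 11200 W
Therefore the hydraulic power P = 11200 W.


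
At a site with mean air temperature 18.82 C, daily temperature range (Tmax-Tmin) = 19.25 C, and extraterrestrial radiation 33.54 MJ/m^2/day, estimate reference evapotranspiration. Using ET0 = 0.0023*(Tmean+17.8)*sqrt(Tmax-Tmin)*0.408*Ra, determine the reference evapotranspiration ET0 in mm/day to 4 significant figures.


ET0 = 0.0023*(18.82+17.8)*sqrt(19.25)*0.408*33.54 = 5.057 mm/day
Therefore the reference evapotranspiration ET0 = 5.057 mm/day.


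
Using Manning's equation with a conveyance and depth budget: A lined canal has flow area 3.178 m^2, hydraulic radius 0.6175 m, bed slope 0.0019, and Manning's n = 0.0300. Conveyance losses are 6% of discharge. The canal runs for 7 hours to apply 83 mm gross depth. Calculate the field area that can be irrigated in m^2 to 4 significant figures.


Approach: apply Manning's equation with a conveyance and depth budget, Q = (1/n)*A*R^(2/3)*S^(1/2); Q_field = Q*(1-loss); Area = Q_field*t/(d/1000).
Step 1 — canal discharge (Manning's equation):
  Q = (1/0.0300) * 3.178 * 0.6175^(2/3) * 0.0019^(1/2) = 3.34837 m^3/s
Step 2 — delivered flow: Q_field = 3.34837*(1 - 6/100) = 3.14747 m^3/s
Step 3 — volume delivered: V = 3.14747 * 7*3600 = 79316.3 m^3
Step 4 — area served: A = V / (depth/1000) = 79316.3 / 0.083 = 955600 m^2
Therefore the field area that can be irrigated = 955600 m^2.


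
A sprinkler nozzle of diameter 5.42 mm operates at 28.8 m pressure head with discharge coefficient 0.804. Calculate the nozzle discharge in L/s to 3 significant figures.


Approach: apply the orifice equation, Q = Cd*A*sqrt(2*g*h), A = pi*(d/2)^2.
A = pi*(5.42e-3/2)^2 = 2.3072e-05 m^2
Q = 0.804 * 2.3072e-05 * sqrt(2*9.81*28.8) * 1000 = 0.441 L/s
Therefore the nozzle discharge = 0.441 L/s.


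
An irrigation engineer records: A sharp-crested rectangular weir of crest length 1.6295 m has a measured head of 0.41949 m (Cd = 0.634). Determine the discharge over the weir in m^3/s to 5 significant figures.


Approach: apply the rectangular weir equation, Q = (2/3)*Cd*L*sqrt(2g)*H^1.5.
Q = (2/3)*0.634*1.6295*sqrt(2*9.81)*0.41949^1.5 = 0.82887 m^3/s
Therefore the discharge over the weir = 0.82887 m^3/s.


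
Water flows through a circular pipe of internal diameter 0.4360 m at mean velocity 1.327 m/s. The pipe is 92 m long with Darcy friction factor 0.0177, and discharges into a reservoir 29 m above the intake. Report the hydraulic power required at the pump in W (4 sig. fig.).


Approach: apply continuity + Darcy-Weisbach + hydraulic power, Q = A*v; hf = f*(L/D)*(v^2/(2g)); H = static + hf; P = rho*g*Q*H.
Step 1 — flow rate (continuity, Q = A*v):
  A = pi*(0.4360/2)^2 = 0.149301 m^2
  Q = 0.149301 * 1.327 = 0.198122 m^3/s
Step 2 — friction head loss (Darcy-Weisbach):
  hf = 0.0177 * (92/0.4360) * (1.327^2 / (2*9.81))
  hf = 0.335210 m
Step 3 — total head: H = 29 + 0.335210 = 29.3352 m
Step 4 — hydraulic power (P = rho*g*Q*H):
  P = 1000 * 9.81 * 0.198122 * 29.3352 = 57020 W
Therefore the hydraulic power required at the pump = 57020 W.


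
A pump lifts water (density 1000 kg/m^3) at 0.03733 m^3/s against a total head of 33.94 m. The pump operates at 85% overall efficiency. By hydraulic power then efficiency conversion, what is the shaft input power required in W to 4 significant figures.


Approach: apply hydraulic power then efficiency conversion, P = rho*g*Q*H; P_in = P/eta.
Step 1 — hydraulic power (P = rho*g*Q*H):
  P = 1000 * 9.81 * 0.03733 * 33.94 = 12429.1 W
Step 2 — input power: P_in = P/eta = 12429.1 / 0.85 = 14620 W
Therefore the shaft input power required = 14620 W.


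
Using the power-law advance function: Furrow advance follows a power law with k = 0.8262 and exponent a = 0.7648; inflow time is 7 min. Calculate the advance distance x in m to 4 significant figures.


Approach: apply the power-law advance function, x = k*t^a.
x = 0.8262 * 7^0.7648 = 3.659 m
Therefore the advance distance x = 3.659 m.


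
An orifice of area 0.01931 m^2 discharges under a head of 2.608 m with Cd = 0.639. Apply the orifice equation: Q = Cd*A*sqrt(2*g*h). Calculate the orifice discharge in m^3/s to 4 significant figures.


Q = 0.639 * 0.01931 * sqrt(2*9.81*2.608) = 0.08826 m^3/s
Therefore the orifice discharge = 0.08826 m^3/s.


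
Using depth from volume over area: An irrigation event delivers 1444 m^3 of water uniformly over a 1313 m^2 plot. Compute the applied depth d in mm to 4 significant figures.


Approach: apply depth from volume over area, d = (V/A)*1000.
d = (1444 / 1313) * 1000 = 1100 mm
Therefore the applied depth d = 1100 mm.


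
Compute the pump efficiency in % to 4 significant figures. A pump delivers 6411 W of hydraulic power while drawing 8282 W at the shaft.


Approach: apply the efficiency ratio, eta = (P_out/P_in)*100.
eta = (6411 / 8282) * 100 = 77.41 %
Therefore the pump efficiency = 77.41 %.


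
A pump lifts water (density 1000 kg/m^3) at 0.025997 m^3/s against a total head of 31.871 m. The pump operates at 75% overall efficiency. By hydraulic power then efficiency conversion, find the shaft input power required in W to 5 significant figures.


Approach: apply hydraulic power then efficiency conversion, P = rho*g*Q*H; P_in = P/eta.
Step 1 — hydraulic power (P = rho*g*Q*H):
  P = 1000 * 9.81 * 0.025997 * 31.871 = 8128.079 W
Step 2 — input power: P_in = P/eta = 8128.079 / 0.75 = 10837 W
Therefore the shaft input power required = 10837 W.


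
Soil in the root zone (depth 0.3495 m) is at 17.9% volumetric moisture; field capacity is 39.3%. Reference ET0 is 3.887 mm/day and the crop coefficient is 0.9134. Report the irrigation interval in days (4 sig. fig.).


Approach: apply soil-water budget scheduling, SMD = (FC-theta)/100*depth*1000; ETc = ET0*Kc; interval = SMD/ETc.
Step 1 — soil moisture deficit:
  SMD = (39.3 - 17.9)/100 * 0.3495 * 1000 = 74.7930 mm
Step 2 — daily crop ET (ETc = ET0*Kc):
  ETc = 3.887 * 0.9134 = 3.55039 mm/day
Step 3 — irrigation interval (SMD/ETc):
  interval = 74.7930 / 3.55039 = 21.07 days
Therefore the irrigation interval = 21.07 days.


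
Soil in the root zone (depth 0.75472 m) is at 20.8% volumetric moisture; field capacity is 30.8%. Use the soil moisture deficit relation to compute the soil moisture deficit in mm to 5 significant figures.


Approach: apply the soil moisture deficit relation, SMD = (FC - theta)/100 * depth * 1000.
SMD = (30.8 - 20.8)/100 * 0.75472 * 1000 = 75.472 mm
Therefore the soil moisture deficit = 75.472 mm.


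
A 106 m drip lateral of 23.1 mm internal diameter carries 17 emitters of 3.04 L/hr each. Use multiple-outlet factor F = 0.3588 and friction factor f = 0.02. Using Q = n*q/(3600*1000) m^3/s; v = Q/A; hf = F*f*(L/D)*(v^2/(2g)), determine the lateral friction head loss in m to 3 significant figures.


Q = 17*3.04/(3600*1000) = 1.4356e-05 m^3/s
A = pi*(23.1e-3/2)^2 = 4.1910e-04 m^2, so v = Q/A = 0.034254 m/s
hf = 0.3588*0.02*(106/0.0231)*(0.034254^2/(2*9.81)) = 0.00197 m
Therefore the lateral friction head loss = 0.00197 m.


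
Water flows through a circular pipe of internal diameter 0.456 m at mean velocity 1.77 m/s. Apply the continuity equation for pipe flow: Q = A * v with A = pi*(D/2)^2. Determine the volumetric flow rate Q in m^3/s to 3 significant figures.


A = pi*(0.456/2)^2 = 0.16331 m^2
Q = 0.16331 * 1.77 = 0.289 m^3/s
Therefore the volumetric flow rate Q = 0.289 m^3/s.


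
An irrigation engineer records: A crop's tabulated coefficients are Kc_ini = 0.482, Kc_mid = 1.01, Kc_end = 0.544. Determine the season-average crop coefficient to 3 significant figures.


Approach: apply a simple seasonal average, Kc_avg = (Kc_ini + Kc_mid + Kc_end)/3.
Kc_avg = (0.482 + 1.01 + 0.544)/3 = 0.679
Therefore the season-average crop coefficient = 0.679.


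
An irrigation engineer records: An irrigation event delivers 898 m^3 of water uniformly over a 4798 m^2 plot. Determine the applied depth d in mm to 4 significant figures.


Approach: apply depth from volume over area, d = (V/A)*1000.
d = (898 / 4798) * 1000 = 187.2 mm
Therefore the applied depth d = 187.2 mm.


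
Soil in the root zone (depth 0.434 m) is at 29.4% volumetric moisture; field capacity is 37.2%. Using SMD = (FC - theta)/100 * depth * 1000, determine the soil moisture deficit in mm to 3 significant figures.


SMD = (37.2 - 29.4)/100 * 0.434 * 1000 = 33.9 mm
Therefore the soil moisture deficit = 33.9 mm.


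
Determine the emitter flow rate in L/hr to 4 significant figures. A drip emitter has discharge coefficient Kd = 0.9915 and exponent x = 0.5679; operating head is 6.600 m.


Approach: apply the emitter characteristic equation, q = Kd * h^x.
q = 0.9915 * 6.600^0.5679 = 2.895 L/hr
Therefore the emitter flow rate = 2.895 L/hr.


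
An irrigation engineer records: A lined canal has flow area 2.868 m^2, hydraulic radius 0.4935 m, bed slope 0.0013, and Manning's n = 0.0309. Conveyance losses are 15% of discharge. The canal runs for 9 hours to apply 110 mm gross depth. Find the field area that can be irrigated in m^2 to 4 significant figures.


Approach: apply Manning's equation with a conveyance and depth budget, Q = (1/n)*A*R^(2/3)*S^(1/2); Q_field = Q*(1-loss); Area = Q_field*t/(d/1000).
Step 1 — canal discharge (Manning's equation):
  Q = (1/0.0309) * 2.868 * 0.4935^(2/3) * 0.0013^(1/2) = 2.08986 m^3/s
Step 2 — delivered flow: Q_field = 2.08986*(1 - 15/100) = 1.77638 m^3/s
Step 3 — volume delivered: V = 1.77638 * 9*3600 = 57554.7 m^3
Step 4 — area served: A = V / (depth/1000) = 57554.7 / 0.11 = 523200 m^2
Therefore the field area that can be irrigated = 523200 m^2.


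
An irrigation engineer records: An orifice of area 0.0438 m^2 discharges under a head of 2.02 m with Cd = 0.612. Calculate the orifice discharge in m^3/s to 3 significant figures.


Approach: apply the orifice equation, Q = Cd*A*sqrt(2*g*h).
Q = 0.612 * 0.0438 * sqrt(2*9.81*2.02) = 0.169 m^3/s
Therefore the orifice discharge = 0.169 m^3/s.


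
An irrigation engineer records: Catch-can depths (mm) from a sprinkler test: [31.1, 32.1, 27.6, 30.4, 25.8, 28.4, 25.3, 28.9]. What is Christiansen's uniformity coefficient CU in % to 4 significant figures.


Approach: apply Christiansen's uniformity coefficient, CU = (1 - mean_abs_deviation/mean)*100.
mean = 28.7000 mm
mean |d_i - mean| = 1.92500 mm
CU = (1 - 1.92500/28.7000)*100 = 93.29 %
Therefore Christiansen's uniformity coefficient CU = 93.29 %.


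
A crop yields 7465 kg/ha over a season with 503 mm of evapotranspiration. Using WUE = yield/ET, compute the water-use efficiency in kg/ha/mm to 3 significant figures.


WUE = 7465 / 503 = 14.8 kg/ha/mm
Therefore the water-use efficiency = 14.8 kg/ha/mm.


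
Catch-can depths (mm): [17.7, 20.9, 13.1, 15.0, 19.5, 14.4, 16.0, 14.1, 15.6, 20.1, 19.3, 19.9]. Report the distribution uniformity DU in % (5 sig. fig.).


Approach: apply the low-quarter distribution uniformity, DU = (mean of lowest quarter of readings / overall mean)*100.
sorted lowest 3 of 12: [13.1, 14.1, 14.4] -> mean = 13.86667 mm
overall mean = 17.13333 mm
DU = (13.86667/17.13333)*100 = 80.934 %
Therefore the distribution uniformity DU = 80.934 %.


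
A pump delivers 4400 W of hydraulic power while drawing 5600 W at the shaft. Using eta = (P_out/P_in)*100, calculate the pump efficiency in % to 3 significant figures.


eta = (4400 / 5600) * 100 = 78.6 %
Therefore the pump efficiency = 78.6 %.


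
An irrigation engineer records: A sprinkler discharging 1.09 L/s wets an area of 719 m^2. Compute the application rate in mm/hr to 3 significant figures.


Approach: apply the application rate relation, rate = (Q/A)*3600.
rate = (1.09 / 719) * 3600 = 5.46 mm/hr
Therefore the application rate = 5.46 mm/hr.


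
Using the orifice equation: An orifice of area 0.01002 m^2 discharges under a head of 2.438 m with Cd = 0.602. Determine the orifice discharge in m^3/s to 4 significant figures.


Approach: apply the orifice equation, Q = Cd*A*sqrt(2*g*h).
Q = 0.602 * 0.01002 * sqrt(2*9.81*2.438) = 0.04172 m^3/s
Therefore the orifice discharge = 0.04172 m^3/s.


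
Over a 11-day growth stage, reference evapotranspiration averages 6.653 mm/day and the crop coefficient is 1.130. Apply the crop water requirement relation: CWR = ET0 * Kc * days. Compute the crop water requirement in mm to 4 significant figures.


CWR = 6.653 * 1.130 * 11 = 82.70 mm
Therefore the crop water requirement = 82.70 mm.


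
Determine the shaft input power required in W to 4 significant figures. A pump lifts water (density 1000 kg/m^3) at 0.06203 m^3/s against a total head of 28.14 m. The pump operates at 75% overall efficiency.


Approach: apply hydraulic power then efficiency conversion, P = rho*g*Q*H; P_in = P/eta.
Step 1 — hydraulic power (P = rho*g*Q*H):
  P = 1000 * 9.81 * 0.06203 * 28.14 = 17123.6 W
Step 2 — input power: P_in = P/eta = 17123.6 / 0.75 = 22830 W
Therefore the shaft input power required = 22830 W.


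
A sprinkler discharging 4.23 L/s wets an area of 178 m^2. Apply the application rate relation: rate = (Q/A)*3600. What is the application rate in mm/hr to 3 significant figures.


rate = (4.23 / 178) * 3600 = 85.6 mm/hr
Therefore the application rate = 85.6 mm/hr.


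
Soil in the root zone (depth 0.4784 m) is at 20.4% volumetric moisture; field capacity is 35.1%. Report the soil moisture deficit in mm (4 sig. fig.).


Approach: apply the soil moisture deficit relation, SMD = (FC - theta)/100 * depth * 1000.
SMD = (35.1 - 20.4)/100 * 0.4784 * 1000 = 70.32 mm
Therefore the soil moisture deficit = 70.32 mm.


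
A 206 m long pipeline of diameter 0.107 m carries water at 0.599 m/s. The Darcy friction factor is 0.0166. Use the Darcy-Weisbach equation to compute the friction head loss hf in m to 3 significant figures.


Approach: apply the Darcy-Weisbach equation, hf = f*(L/D)*(v^2/(2g)).
hf = 0.0166 * (206/0.107) * (0.599^2 / (2*9.81))
hf = 0.584 m
Therefore the friction head loss hf = 0.584 m.


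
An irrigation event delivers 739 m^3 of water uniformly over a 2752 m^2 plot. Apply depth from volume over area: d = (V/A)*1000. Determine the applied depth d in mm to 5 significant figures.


d = (739 / 2752) * 1000 = 268.53 mm
Therefore the applied depth d = 268.53 mm.


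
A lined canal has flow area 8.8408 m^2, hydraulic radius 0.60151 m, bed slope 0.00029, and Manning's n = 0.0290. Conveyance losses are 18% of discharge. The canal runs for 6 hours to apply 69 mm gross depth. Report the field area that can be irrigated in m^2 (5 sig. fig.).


Approach: apply Manning's equation with a conveyance and depth budget, Q = (1/n)*A*R^(2/3)*S^(1/2); Q_field = Q*(1-loss); Area = Q_field*t/(d/1000).
Step 1 — canal discharge (Manning's equation):
  Q = (1/0.0290) * 8.8408 * 0.60151^(2/3) * 0.00029^(1/2) = 3.699313 m^3/s
Step 2 — delivered flow: Q_field = 3.699313*(1 - 18/100) = 3.033437 m^3/s
Step 3 — volume delivered: V = 3.033437 * 6*3600 = 65522.24 m^3
Step 4 — area served: A = V / (depth/1000) = 65522.24 / 0.069 = 949600 m^2
Therefore the field area that can be irrigated = 949600 m^2.


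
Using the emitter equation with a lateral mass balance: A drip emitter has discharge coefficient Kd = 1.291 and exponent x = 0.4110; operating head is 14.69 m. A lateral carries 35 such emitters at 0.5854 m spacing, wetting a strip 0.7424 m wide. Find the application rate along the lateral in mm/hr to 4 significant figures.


Approach: apply the emitter equation with a lateral mass balance, q = Kd*h^x; Q = n*q; rate = Q/(n*spacing*width).
Step 1 — single emitter flow (q = Kd*h^x):
  q = 1.291 * 14.69^0.4110 = 3.89558 L/hr
Step 2 — total lateral flow: Q = 35 * 3.89558 = 136.345 L/hr
Step 3 — wetted area: A = 35 * 0.5854 * 0.7424 = 15.2110 m^2
Step 4 — application rate: Q/A = 136.345/15.2110 = 8.964 mm/hr
Therefore the application rate along the lateral = 8.964 mm/hr.


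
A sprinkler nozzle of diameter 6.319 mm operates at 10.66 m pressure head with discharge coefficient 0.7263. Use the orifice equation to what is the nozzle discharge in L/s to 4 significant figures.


Approach: apply the orifice equation, Q = Cd*A*sqrt(2*g*h), A = pi*(d/2)^2.
A = pi*(6.319e-3/2)^2 = 3.13608e-05 m^2
Q = 0.7263 * 3.13608e-05 * sqrt(2*9.81*10.66) * 1000 = 0.3294 L/s
Therefore the nozzle discharge = 0.3294 L/s.


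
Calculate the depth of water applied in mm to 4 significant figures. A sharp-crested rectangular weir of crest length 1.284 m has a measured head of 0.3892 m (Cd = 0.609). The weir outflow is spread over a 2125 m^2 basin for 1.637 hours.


Approach: apply the rectangular weir equation with a volume-to-depth conversion, Q = (2/3)*Cd*L*sqrt(2g)*H^1.5; d = Q*t/A * 1000.
Step 1 — weir discharge:
  Q = (2/3)*0.609*1.284*sqrt(2*9.81)*0.3892^1.5 = 0.560660 m^3/s
Step 2 — volume: V = 0.560660 * 1.637*3600 = 3304.08 m^3
Step 3 — depth: d = V/A * 1000 = 3304.08/2125 * 1000 = 1555 mm
Therefore the depth of water applied = 1555 mm.


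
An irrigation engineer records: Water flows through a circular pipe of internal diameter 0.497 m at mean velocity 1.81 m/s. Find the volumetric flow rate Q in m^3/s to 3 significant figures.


Approach: apply the continuity equation for pipe flow, Q = A * v with A = pi*(D/2)^2.
A = pi*(0.497/2)^2 = 0.19400 m^2
Q = 0.19400 * 1.81 = 0.351 m^3/s
Therefore the volumetric flow rate Q = 0.351 m^3/s.


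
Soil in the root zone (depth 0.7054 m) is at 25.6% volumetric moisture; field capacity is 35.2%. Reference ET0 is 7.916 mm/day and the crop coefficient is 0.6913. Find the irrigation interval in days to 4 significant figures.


Approach: apply soil-water budget scheduling, SMD = (FC-theta)/100*depth*1000; ETc = ET0*Kc; interval = SMD/ETc.
Step 1 — soil moisture deficit:
  SMD = (35.2 - 25.6)/100 * 0.7054 * 1000 = 67.7184 mm
Step 2 — daily crop ET (ETc = ET0*Kc):
  ETc = 7.916 * 0.6913 = 5.47233 mm/day
Step 3 — irrigation interval (SMD/ETc):
  interval = 67.7184 / 5.47233 = 12.37 days
Therefore the irrigation interval = 12.37 days.


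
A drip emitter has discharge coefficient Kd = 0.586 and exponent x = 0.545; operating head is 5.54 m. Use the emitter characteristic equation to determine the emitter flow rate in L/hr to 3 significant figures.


Approach: apply the emitter characteristic equation, q = Kd * h^x.
q = 0.586 * 5.54^0.545 = 1.49 L/hr
Therefore the emitter flow rate = 1.49 L/hr.


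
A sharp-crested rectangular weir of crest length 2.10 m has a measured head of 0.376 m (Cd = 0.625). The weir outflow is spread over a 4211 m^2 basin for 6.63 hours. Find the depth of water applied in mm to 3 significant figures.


Approach: apply the rectangular weir equation with a volume-to-depth conversion, Q = (2/3)*Cd*L*sqrt(2g)*H^1.5; d = Q*t/A * 1000.
Step 1 — weir discharge:
  Q = (2/3)*0.625*2.10*sqrt(2*9.81)*0.376^1.5 = 0.89359 m^3/s
Step 2 — volume: V = 0.89359 * 6.63*3600 = 21328 m^3
Step 3 — depth: d = V/A * 1000 = 21328/4211 * 1000 = 5060 mm
Therefore the depth of water applied = 5060 mm.


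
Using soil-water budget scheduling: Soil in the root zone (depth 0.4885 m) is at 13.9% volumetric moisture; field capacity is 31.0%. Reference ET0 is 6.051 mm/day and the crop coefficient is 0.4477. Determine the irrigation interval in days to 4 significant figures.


Approach: apply soil-water budget scheduling, SMD = (FC-theta)/100*depth*1000; ETc = ET0*Kc; interval = SMD/ETc.
Step 1 — soil moisture deficit:
  SMD = (31.0 - 13.9)/100 * 0.4885 * 1000 = 83.5335 mm
Step 2 — daily crop ET (ETc = ET0*Kc):
  ETc = 6.051 * 0.4477 = 2.70903 mm/day
Step 3 — irrigation interval (SMD/ETc):
  interval = 83.5335 / 2.70903 = 30.84 days
Therefore the irrigation interval = 30.84 days.


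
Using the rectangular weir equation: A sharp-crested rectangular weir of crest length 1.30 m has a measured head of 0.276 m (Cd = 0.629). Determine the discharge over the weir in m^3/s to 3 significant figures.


Approach: apply the rectangular weir equation, Q = (2/3)*Cd*L*sqrt(2g)*H^1.5.
Q = (2/3)*0.629*1.30*sqrt(2*9.81)*0.276^1.5 = 0.350 m^3/s
Therefore the discharge over the weir = 0.350 m^3/s.


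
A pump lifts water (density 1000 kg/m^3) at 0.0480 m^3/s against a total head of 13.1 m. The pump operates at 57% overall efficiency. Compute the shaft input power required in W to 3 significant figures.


Approach: apply hydraulic power then efficiency conversion, P = rho*g*Q*H; P_in = P/eta.
Step 1 — hydraulic power (P = rho*g*Q*H):
  P = 1000 * 9.81 * 0.0480 * 13.1 = 6168.5 W
Step 2 — input power: P_in = P/eta = 6168.5 / 0.57 = 10800 W
Therefore the shaft input power required = 10800 W.


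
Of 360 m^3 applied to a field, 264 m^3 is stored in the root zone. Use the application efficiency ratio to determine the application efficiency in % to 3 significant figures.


Approach: apply the application efficiency ratio, Ea = (stored/applied)*100.
Ea = (264/360)*100 = 73.3 %
Therefore the application efficiency = 73.3 %.


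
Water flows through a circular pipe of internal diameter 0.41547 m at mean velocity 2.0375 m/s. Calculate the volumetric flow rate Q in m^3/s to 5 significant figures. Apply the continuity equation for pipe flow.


Approach: apply the continuity equation for pipe flow, Q = A * v with A = pi*(D/2)^2.
A = pi*(0.41547/2)^2 = 0.1355718 m^2
Q = 0.1355718 * 2.0375 = 0.27623 m^3/s
Therefore the volumetric flow rate Q = 0.27623 m^3/s.


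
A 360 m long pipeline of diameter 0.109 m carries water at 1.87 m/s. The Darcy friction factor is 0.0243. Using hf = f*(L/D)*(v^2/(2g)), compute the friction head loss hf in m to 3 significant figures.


hf = 0.0243 * (360/0.109) * (1.87^2 / (2*9.81))
hf = 14.3 m
Therefore the friction head loss hf = 14.3 m.


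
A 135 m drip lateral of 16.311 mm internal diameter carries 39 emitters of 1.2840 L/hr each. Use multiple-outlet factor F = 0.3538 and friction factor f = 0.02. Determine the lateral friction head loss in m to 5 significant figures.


Approach: apply Darcy-Weisbach with the multiple-outlet F-factor, Q = n*q/(3600*1000) m^3/s; v = Q/A; hf = F*f*(L/D)*(v^2/(2g)).
Q = 39*1.2840/(3600*1000) = 1.391000e-05 m^3/s
A = pi*(16.311e-3/2)^2 = 2.089542e-04 m^2, so v = Q/A = 0.06656962 m/s
hf = 0.3538*0.02*(135/0.016311)*(0.06656962^2/(2*9.81)) = 0.013228 m
Therefore the lateral friction head loss = 0.013228 m.


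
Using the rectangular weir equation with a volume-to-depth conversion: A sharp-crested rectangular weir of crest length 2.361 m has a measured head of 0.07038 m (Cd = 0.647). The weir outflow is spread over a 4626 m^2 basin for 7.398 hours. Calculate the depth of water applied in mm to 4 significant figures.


Approach: apply the rectangular weir equation with a volume-to-depth conversion, Q = (2/3)*Cd*L*sqrt(2g)*H^1.5; d = Q*t/A * 1000.
Step 1 — weir discharge:
  Q = (2/3)*0.647*2.361*sqrt(2*9.81)*0.07038^1.5 = 0.0842233 m^3/s
Step 2 — volume: V = 0.0842233 * 7.398*3600 = 2243.10 m^3
Step 3 — depth: d = V/A * 1000 = 2243.10/4626 * 1000 = 484.9 mm
Therefore the depth of water applied = 484.9 mm.


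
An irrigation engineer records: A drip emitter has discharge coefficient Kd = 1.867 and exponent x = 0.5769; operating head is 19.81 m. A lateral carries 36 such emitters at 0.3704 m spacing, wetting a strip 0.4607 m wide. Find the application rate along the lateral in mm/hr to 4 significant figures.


Approach: apply the emitter equation with a lateral mass balance, q = Kd*h^x; Q = n*q; rate = Q/(n*spacing*width).
Step 1 — single emitter flow (q = Kd*h^x):
  q = 1.867 * 19.81^0.5769 = 10.4548 L/hr
Step 2 — total lateral flow: Q = 36 * 10.4548 = 376.374 L/hr
Step 3 — wetted area: A = 36 * 0.3704 * 0.4607 = 6.14316 m^2
Step 4 — application rate: Q/A = 376.374/6.14316 = 61.27 mm/hr
Therefore the application rate along the lateral = 61.27 mm/hr.


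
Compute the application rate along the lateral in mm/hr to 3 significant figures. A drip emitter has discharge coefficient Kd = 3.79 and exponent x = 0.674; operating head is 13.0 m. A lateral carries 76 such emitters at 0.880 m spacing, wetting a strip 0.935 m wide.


Approach: apply the emitter equation with a lateral mass balance, q = Kd*h^x; Q = n*q; rate = Q/(n*spacing*width).
Step 1 — single emitter flow (q = Kd*h^x):
  q = 3.79 * 13.0^0.674 = 21.352 L/hr
Step 2 — total lateral flow: Q = 76 * 21.352 = 1622.7 L/hr
Step 3 — wetted area: A = 76 * 0.880 * 0.935 = 62.533 m^2
Step 4 — application rate: Q/A = 1622.7/62.533 = 26.0 mm/hr
Therefore the application rate along the lateral = 26.0 mm/hr.


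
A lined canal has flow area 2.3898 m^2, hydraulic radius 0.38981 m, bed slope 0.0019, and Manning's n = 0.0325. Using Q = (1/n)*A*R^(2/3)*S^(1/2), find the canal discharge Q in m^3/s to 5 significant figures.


Q = (1/0.0325) * 2.3898 * 0.38981^(2/3) * 0.0019^(1/2) = 1.7104 m^3/s
Therefore the canal discharge Q = 1.7104 m^3/s.


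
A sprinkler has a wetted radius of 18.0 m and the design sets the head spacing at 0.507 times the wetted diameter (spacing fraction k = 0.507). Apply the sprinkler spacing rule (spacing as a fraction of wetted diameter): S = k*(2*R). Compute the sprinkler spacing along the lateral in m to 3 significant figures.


S = 0.507 * (2 * 18.0) = 18.3 m
Therefore the sprinkler spacing along the lateral = 18.3 m.


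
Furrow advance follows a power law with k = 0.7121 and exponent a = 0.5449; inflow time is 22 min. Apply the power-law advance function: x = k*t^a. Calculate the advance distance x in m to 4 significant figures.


x = 0.7121 * 22^0.5449 = 3.837 m
Therefore the advance distance x = 3.837 m.


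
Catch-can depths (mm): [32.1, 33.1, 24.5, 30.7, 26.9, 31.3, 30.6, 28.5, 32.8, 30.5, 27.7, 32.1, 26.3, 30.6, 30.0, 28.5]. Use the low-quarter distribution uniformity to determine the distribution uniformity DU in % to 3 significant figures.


Approach: apply the low-quarter distribution uniformity, DU = (mean of lowest quarter of readings / overall mean)*100.
sorted lowest 4 of 16: [24.5, 26.3, 26.9, 27.7] -> mean = 26.350 mm
overall mean = 29.762 mm
DU = (26.350/29.762)*100 = 88.5 %
Therefore the distribution uniformity DU = 88.5 %.


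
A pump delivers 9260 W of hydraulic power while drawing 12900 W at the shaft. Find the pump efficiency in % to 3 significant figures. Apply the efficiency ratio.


Approach: apply the efficiency ratio, eta = (P_out/P_in)*100.
eta = (9260 / 12900) * 100 = 71.8 %
Therefore the pump efficiency = 71.8 %.


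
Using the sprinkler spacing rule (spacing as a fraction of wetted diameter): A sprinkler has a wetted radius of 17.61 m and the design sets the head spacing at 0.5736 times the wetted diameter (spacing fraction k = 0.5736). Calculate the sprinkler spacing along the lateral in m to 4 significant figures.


Approach: apply the sprinkler spacing rule (spacing as a fraction of wetted diameter), S = k*(2*R).
S = 0.5736 * (2 * 17.61) = 20.20 m
Therefore the sprinkler spacing along the lateral = 20.20 m.


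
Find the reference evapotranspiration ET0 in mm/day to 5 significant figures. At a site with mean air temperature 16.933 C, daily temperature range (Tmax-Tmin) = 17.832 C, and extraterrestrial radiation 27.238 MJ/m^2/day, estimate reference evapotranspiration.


Approach: apply the Hargreaves-Samani method, ET0 = 0.0023*(Tmean+17.8)*sqrt(Tmax-Tmin)*0.408*Ra.
ET0 = 0.0023*(16.933+17.8)*sqrt(17.832)*0.408*27.238 = 3.7489 mm/day
Therefore the reference evapotranspiration ET0 = 3.7489 mm/day.


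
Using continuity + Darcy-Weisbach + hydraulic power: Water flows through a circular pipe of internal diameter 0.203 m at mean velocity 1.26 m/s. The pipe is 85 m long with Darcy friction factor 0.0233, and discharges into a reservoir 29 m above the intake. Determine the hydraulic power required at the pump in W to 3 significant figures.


Approach: apply continuity + Darcy-Weisbach + hydraulic power, Q = A*v; hf = f*(L/D)*(v^2/(2g)); H = static + hf; P = rho*g*Q*H.
Step 1 — flow rate (continuity, Q = A*v):
  A = pi*(0.203/2)^2 = 0.032365 m^2
  Q = 0.032365 * 1.26 = 0.040780 m^3/s
Step 2 — friction head loss (Darcy-Weisbach):
  hf = 0.0233 * (85/0.203) * (1.26^2 / (2*9.81))
  hf = 0.78944 m
Step 3 — total head: H = 29 + 0.78944 = 29.789 m
Step 4 — hydraulic power (P = rho*g*Q*H):
  P = 1000 * 9.81 * 0.040780 * 29.789 = 11900 W
Therefore the hydraulic power required at the pump = 11900 W.


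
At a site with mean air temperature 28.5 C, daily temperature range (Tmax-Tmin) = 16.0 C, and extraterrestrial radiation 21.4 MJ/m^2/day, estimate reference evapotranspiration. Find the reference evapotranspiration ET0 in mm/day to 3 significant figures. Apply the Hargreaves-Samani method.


Approach: apply the Hargreaves-Samani method, ET0 = 0.0023*(Tmean+17.8)*sqrt(Tmax-Tmin)*0.408*Ra.
ET0 = 0.0023*(28.5+17.8)*sqrt(16.0)*0.408*21.4 = 3.72 mm/day
Therefore the reference evapotranspiration ET0 = 3.72 mm/day.


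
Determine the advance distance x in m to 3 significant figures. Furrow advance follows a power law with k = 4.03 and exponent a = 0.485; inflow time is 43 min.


Approach: apply the power-law advance function, x = k*t^a.
x = 4.03 * 43^0.485 = 25.0 m
Therefore the advance distance x = 25.0 m.


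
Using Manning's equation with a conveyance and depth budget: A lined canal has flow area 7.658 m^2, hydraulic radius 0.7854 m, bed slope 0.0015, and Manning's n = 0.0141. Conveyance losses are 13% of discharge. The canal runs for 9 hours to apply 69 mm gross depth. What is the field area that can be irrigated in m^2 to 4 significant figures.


Approach: apply Manning's equation with a conveyance and depth budget, Q = (1/n)*A*R^(2/3)*S^(1/2); Q_field = Q*(1-loss); Area = Q_field*t/(d/1000).
Step 1 — canal discharge (Manning's equation):
  Q = (1/0.0141) * 7.658 * 0.7854^(2/3) * 0.0015^(1/2) = 17.9062 m^3/s
Step 2 — delivered flow: Q_field = 17.9062*(1 - 13/100) = 15.5784 m^3/s
Step 3 — volume delivered: V = 15.5784 * 9*3600 = 504739 m^3
Step 4 — area served: A = V / (depth/1000) = 504739 / 0.069 = 7315000 m^2
Therefore the field area that can be irrigated = 7315000 m^2.


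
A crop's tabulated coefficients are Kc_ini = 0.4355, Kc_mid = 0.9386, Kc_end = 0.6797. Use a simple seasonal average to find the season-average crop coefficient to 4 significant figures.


Approach: apply a simple seasonal average, Kc_avg = (Kc_ini + Kc_mid + Kc_end)/3.
Kc_avg = (0.4355 + 0.9386 + 0.6797)/3 = 0.6846
Therefore the season-average crop coefficient = 0.6846.


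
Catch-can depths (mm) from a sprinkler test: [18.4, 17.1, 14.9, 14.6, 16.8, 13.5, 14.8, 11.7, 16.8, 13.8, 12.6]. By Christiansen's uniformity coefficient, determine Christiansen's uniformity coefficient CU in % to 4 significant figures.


Approach: apply Christiansen's uniformity coefficient, CU = (1 - mean_abs_deviation/mean)*100.
mean = 15.0000 mm
mean |d_i - mean| = 1.65455 mm
CU = (1 - 1.65455/15.0000)*100 = 88.97 %
Therefore Christiansen's uniformity coefficient CU = 88.97 %.


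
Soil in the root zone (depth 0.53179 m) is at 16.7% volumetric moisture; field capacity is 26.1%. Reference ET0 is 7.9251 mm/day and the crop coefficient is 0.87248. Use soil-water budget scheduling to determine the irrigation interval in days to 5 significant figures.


Approach: apply soil-water budget scheduling, SMD = (FC-theta)/100*depth*1000; ETc = ET0*Kc; interval = SMD/ETc.
Step 1 — soil moisture deficit:
  SMD = (26.1 - 16.7)/100 * 0.53179 * 1000 = 49.98826 mm
Step 2 — daily crop ET (ETc = ET0*Kc):
  ETc = 7.9251 * 0.87248 = 6.914491 mm/day
Step 3 — irrigation interval (SMD/ETc):
  interval = 49.98826 / 6.914491 = 7.2295 days
Therefore the irrigation interval = 7.2295 days.


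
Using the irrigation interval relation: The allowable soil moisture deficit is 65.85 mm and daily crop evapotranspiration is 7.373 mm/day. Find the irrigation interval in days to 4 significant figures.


Approach: apply the irrigation interval relation, interval = SMD / ETc.
interval = 65.85 / 7.373 = 8.931 days
Therefore the irrigation interval = 8.931 days.
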